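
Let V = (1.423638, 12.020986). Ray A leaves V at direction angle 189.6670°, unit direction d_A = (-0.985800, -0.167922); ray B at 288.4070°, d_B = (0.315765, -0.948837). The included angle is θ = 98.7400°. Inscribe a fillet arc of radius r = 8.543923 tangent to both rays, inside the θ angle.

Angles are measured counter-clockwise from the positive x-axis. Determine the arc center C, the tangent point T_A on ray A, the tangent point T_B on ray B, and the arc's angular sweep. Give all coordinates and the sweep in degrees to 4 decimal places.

center=(-4.3683,2.3674) T_A=(-5.8031,10.7900) T_B=(3.7384,5.0653) sweep=81.2600

bisector direction at 239.0370° = (-0.514484,-0.857500)
center distance |VC| = r/sin(θ/2) = 8.543923/sin(49.3700°) = 11.257847
C = V + |VC|·bis = (-4.3683,2.3674)
T_A = V + ((C−V)·d_A)·d_A = V + 7.3308·d_A = (-5.8031,10.7900)
T_B = V + ((C−V)·d_B)·d_B = V + 7.3308·d_B = (3.7384,5.0653)
sweep = 180° − θ = 81.2600°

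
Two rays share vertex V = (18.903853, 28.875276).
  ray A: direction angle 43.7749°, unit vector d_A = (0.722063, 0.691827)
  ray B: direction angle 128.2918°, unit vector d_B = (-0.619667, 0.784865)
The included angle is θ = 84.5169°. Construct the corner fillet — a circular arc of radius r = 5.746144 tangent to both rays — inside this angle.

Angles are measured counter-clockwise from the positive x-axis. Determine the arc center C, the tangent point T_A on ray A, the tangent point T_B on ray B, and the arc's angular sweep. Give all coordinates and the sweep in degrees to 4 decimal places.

center=(19.4949,37.3996) T_A=(23.4703,33.2505) T_B=(14.9850,33.8389) sweep=95.4831

bisector direction at 86.0334° = (0.069176,0.997604)
center distance |VC| = r/sin(θ/2) = 5.746144/sin(42.2585°) = 8.544757
C = V + |VC|·bis = (19.4949,37.3996)
T_A = V + ((C−V)·d_A)·d_A = V + 6.3241·d_A = (23.4703,33.2505)
T_B = V + ((C−V)·d_B)·d_B = V + 6.3241·d_B = (14.9850,33.8389)
sweep = 180° − θ = 95.4831°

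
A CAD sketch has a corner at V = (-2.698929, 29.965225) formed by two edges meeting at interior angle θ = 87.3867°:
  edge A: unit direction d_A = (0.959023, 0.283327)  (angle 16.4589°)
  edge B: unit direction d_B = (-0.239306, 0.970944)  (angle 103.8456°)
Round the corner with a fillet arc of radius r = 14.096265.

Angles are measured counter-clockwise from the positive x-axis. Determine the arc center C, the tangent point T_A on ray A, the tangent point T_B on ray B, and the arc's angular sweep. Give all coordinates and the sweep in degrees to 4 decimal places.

bisector direction at 60.1523° = (0.497697,0.867351)
center distance |VC| = r/sin(θ/2) = 14.096265/sin(43.6934°) = 20.405755
C = V + |VC|·bis = (7.4570,47.6642)
T_A = V + ((C−V)·d_A)·d_A = V + 14.7543·d_A = (11.4508,34.1455)
T_B = V + ((C−V)·d_B)·d_B = V + 14.7543·d_B = (-6.2297,44.2909)
sweep = 180° − θ = 92.6133°

center=(7.4570,47.6642) T_A=(11.4508,34.1455) T_B=(-6.2297,44.2909) sweep=92.6133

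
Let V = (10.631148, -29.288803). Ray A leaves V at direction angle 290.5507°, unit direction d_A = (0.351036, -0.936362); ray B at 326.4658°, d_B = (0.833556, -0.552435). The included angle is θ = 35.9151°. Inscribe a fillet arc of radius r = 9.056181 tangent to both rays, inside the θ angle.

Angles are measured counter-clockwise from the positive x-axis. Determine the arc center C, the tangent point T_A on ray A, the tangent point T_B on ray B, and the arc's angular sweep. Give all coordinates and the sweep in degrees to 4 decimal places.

bisector direction at 308.5082° = (0.622627,-0.782519)
center distance |VC| = r/sin(θ/2) = 9.056181/sin(17.9576°) = 29.373404
C = V + |VC|·bis = (28.9198,-52.2740)
T_A = V + ((C−V)·d_A)·d_A = V + 27.9425·d_A = (20.4400,-55.4531)
T_B = V + ((C−V)·d_B)·d_B = V + 27.9425·d_B = (33.9228,-44.7252)
sweep = 180° − θ = 144.0849°

center=(28.9198,-52.2740) T_A=(20.4400,-55.4531) T_B=(33.9228,-44.7252) sweep=144.0849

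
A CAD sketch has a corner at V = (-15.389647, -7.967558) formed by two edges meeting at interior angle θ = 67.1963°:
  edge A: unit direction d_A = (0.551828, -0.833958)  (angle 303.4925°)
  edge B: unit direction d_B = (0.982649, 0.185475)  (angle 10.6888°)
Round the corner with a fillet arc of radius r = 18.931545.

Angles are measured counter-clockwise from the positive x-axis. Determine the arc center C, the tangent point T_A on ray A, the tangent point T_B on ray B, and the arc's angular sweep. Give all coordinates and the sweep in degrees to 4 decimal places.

center=(16.1235,-21.2853) T_A=(0.3354,-31.7322) T_B=(12.6122,-2.6822) sweep=112.8037

bisector direction at 337.0907° = (0.921122,-0.389274)
center distance |VC| = r/sin(θ/2) = 18.931545/sin(33.5981°) = 34.211699
C = V + |VC|·bis = (16.1235,-21.2853)
T_A = V + ((C−V)·d_A)·d_A = V + 28.4963·d_A = (0.3354,-31.7322)
T_B = V + ((C−V)·d_B)·d_B = V + 28.4963·d_B = (12.6122,-2.6822)
sweep = 180° − θ = 112.8037°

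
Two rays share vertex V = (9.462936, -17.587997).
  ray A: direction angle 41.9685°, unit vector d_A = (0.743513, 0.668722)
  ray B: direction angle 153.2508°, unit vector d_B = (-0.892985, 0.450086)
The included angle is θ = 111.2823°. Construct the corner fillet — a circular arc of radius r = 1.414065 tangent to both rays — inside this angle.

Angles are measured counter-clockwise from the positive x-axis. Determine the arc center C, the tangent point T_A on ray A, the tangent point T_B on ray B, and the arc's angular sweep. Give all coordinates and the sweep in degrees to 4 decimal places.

bisector direction at 97.6097° = (-0.132423,0.991193)
center distance |VC| = r/sin(θ/2) = 1.414065/sin(55.6412°) = 1.712940
C = V + |VC|·bis = (9.2361,-15.8901)
T_A = V + ((C−V)·d_A)·d_A = V + 0.9667·d_A = (10.1817,-16.9415)
T_B = V + ((C−V)·d_B)·d_B = V + 0.9667·d_B = (8.5997,-17.1529)
sweep = 180° − θ = 68.7177°

center=(9.2361,-15.8901) T_A=(10.1817,-16.9415) T_B=(8.5997,-17.1529) sweep=68.7177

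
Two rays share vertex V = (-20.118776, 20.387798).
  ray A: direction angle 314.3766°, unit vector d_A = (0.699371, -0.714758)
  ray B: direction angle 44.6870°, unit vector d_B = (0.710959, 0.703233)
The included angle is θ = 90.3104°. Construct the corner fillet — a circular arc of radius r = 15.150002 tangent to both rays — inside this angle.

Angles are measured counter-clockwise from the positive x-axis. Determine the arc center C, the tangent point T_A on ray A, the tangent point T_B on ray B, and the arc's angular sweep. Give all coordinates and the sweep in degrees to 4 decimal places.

center=(1.2480,20.2132) T_A=(-9.5805,9.6177) T_B=(-9.4059,30.9842) sweep=89.6896

bisector direction at 359.5318° = (0.999967,-0.008172)
center distance |VC| = r/sin(θ/2) = 15.150002/sin(45.1552°) = 21.367537
C = V + |VC|·bis = (1.2480,20.2132)
T_A = V + ((C−V)·d_A)·d_A = V + 15.0681·d_A = (-9.5805,9.6177)
T_B = V + ((C−V)·d_B)·d_B = V + 15.0681·d_B = (-9.4059,30.9842)
sweep = 180° − θ = 89.6896°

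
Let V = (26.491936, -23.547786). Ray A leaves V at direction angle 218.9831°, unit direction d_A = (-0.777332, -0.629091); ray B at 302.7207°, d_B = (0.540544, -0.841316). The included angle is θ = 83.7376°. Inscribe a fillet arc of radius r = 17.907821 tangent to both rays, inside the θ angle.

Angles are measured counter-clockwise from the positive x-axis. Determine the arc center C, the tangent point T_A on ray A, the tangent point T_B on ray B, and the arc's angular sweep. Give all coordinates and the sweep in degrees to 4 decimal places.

center=(22.2261,-50.0376) T_A=(10.9605,-36.1173) T_B=(37.2923,-40.3577) sweep=96.2624

bisector direction at 260.8519° = (-0.158987,-0.987281)
center distance |VC| = r/sin(θ/2) = 17.907821/sin(41.8688°) = 26.831125
C = V + |VC|·bis = (22.2261,-50.0376)
T_A = V + ((C−V)·d_A)·d_A = V + 19.9805·d_A = (10.9605,-36.1173)
T_B = V + ((C−V)·d_B)·d_B = V + 19.9805·d_B = (37.2923,-40.3577)
sweep = 180° − θ = 96.2624°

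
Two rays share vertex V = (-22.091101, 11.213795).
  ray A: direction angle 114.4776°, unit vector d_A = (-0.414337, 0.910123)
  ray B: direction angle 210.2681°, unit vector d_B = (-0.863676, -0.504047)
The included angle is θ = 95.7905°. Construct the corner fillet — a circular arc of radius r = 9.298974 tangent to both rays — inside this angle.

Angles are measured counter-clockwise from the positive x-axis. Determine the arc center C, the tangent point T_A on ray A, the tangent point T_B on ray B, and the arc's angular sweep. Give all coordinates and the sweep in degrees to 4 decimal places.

bisector direction at 162.3728° = (-0.953047,0.302822)
center distance |VC| = r/sin(θ/2) = 9.298974/sin(47.8952°) = 12.533657
C = V + |VC|·bis = (-34.0363,15.0093)
T_A = V + ((C−V)·d_A)·d_A = V + 8.4037·d_A = (-25.5731,18.8622)
T_B = V + ((C−V)·d_B)·d_B = V + 8.4037·d_B = (-29.3492,6.9780)
sweep = 180° − θ = 84.2095°

center=(-34.0363,15.0093) T_A=(-25.5731,18.8622) T_B=(-29.3492,6.9780) sweep=84.2095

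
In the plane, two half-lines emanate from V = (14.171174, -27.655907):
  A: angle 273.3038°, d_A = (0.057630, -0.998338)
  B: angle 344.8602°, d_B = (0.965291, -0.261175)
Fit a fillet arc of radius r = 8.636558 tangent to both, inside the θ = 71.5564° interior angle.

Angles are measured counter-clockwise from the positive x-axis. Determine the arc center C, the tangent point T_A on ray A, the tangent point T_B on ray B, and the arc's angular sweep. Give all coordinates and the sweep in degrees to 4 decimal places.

bisector direction at 309.0820° = (0.630432,-0.776245)
center distance |VC| = r/sin(θ/2) = 8.636558/sin(35.7782°) = 14.772209
C = V + |VC|·bis = (23.4840,-39.1228)
T_A = V + ((C−V)·d_A)·d_A = V + 11.9845·d_A = (14.8618,-39.6205)
T_B = V + ((C−V)·d_B)·d_B = V + 11.9845·d_B = (25.7397,-30.7860)
sweep = 180° − θ = 108.4436°

center=(23.4840,-39.1228) T_A=(14.8618,-39.6205) T_B=(25.7397,-30.7860) sweep=108.4436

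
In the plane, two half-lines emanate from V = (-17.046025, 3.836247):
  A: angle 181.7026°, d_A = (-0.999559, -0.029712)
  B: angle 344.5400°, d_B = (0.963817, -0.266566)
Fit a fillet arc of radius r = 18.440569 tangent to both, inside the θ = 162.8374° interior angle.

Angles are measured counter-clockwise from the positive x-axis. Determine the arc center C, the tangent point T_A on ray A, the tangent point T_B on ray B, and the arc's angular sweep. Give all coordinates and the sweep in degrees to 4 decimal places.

center=(-19.2796,-14.6789) T_A=(-19.8275,3.7536) T_B=(-14.3640,3.0945) sweep=17.1626

bisector direction at 263.1213° = (-0.119768,-0.992802)
center distance |VC| = r/sin(θ/2) = 18.440569/sin(81.4187°) = 18.649346
C = V + |VC|·bis = (-19.2796,-14.6789)
T_A = V + ((C−V)·d_A)·d_A = V + 2.7827·d_A = (-19.8275,3.7536)
T_B = V + ((C−V)·d_B)·d_B = V + 2.7827·d_B = (-14.3640,3.0945)
sweep = 180° − θ = 17.1626°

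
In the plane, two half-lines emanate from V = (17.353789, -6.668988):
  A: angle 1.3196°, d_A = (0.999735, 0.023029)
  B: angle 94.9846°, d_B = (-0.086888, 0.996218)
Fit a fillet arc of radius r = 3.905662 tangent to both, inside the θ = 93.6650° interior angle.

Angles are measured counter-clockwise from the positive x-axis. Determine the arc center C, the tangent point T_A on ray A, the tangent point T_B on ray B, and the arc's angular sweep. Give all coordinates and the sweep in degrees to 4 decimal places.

bisector direction at 48.1521° = (0.667155,0.744919)
center distance |VC| = r/sin(θ/2) = 3.905662/sin(46.8325°) = 5.354940
C = V + |VC|·bis = (20.9264,-2.6800)
T_A = V + ((C−V)·d_A)·d_A = V + 3.6635·d_A = (21.0163,-6.5846)
T_B = V + ((C−V)·d_B)·d_B = V + 3.6635·d_B = (17.0355,-3.0193)
sweep = 180° − θ = 86.3350°

center=(20.9264,-2.6800) T_A=(21.0163,-6.5846) T_B=(17.0355,-3.0193) sweep=86.3350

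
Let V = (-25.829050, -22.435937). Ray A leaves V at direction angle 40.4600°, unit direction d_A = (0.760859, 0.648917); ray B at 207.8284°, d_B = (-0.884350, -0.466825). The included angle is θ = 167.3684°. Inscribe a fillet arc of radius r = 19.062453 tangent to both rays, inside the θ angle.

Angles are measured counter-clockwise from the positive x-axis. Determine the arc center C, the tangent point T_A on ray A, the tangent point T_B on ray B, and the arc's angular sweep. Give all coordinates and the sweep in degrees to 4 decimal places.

bisector direction at 124.1442° = (-0.561278,0.827628)
center distance |VC| = r/sin(θ/2) = 19.062453/sin(83.6842°) = 19.178856
C = V + |VC|·bis = (-36.5937,-6.5630)
T_A = V + ((C−V)·d_A)·d_A = V + 2.1098·d_A = (-24.2238,-21.0668)
T_B = V + ((C−V)·d_B)·d_B = V + 2.1098·d_B = (-27.6949,-23.4209)
sweep = 180° − θ = 12.6316°

center=(-36.5937,-6.5630) T_A=(-24.2238,-21.0668) T_B=(-27.6949,-23.4209) sweep=12.6316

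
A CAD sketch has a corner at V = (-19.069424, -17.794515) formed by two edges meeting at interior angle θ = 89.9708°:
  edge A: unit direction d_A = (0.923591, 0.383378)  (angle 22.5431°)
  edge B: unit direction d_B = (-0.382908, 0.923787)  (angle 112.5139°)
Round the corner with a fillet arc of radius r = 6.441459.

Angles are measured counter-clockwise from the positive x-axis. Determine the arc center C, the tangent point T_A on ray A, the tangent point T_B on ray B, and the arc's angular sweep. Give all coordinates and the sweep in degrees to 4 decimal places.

center=(-15.5866,-9.3745) T_A=(-13.1171,-15.3237) T_B=(-21.5372,-11.8409) sweep=90.0292

bisector direction at 67.5285° = (0.382224,0.924070)
center distance |VC| = r/sin(θ/2) = 6.441459/sin(44.9854°) = 9.111921
C = V + |VC|·bis = (-15.5866,-9.3745)
T_A = V + ((C−V)·d_A)·d_A = V + 6.4447·d_A = (-13.1171,-15.3237)
T_B = V + ((C−V)·d_B)·d_B = V + 6.4447·d_B = (-21.5372,-11.8409)
sweep = 180° − θ = 90.0292°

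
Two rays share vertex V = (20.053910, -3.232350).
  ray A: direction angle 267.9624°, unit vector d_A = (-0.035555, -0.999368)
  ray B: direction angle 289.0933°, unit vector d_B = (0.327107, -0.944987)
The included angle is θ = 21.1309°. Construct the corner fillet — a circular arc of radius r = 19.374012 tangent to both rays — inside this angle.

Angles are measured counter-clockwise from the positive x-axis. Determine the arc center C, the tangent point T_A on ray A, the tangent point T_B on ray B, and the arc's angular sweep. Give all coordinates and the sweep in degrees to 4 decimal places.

center=(35.7225,-107.7260) T_A=(16.3608,-107.0372) T_B=(54.0307,-101.3886) sweep=158.8691

bisector direction at 278.5279° = (0.148290,-0.988944)
center distance |VC| = r/sin(θ/2) = 19.374012/sin(10.5655°) = 105.661869
C = V + |VC|·bis = (35.7225,-107.7260)
T_A = V + ((C−V)·d_A)·d_A = V + 103.8705·d_A = (16.3608,-107.0372)
T_B = V + ((C−V)·d_B)·d_B = V + 103.8705·d_B = (54.0307,-101.3886)
sweep = 180° − θ = 158.8691°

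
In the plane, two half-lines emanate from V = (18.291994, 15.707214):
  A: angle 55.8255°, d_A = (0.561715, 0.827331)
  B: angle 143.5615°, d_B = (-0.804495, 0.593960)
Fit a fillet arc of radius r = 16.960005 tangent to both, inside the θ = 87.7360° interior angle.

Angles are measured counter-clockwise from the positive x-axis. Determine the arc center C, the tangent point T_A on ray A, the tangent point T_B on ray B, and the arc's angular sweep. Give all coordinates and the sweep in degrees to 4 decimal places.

bisector direction at 99.6935° = (-0.168378,0.985723)
center distance |VC| = r/sin(θ/2) = 16.960005/sin(43.8680°) = 24.473337
C = V + |VC|·bis = (14.1712,39.8311)
T_A = V + ((C−V)·d_A)·d_A = V + 17.6438·d_A = (28.2028,30.3044)
T_B = V + ((C−V)·d_B)·d_B = V + 17.6438·d_B = (4.0977,26.1869)
sweep = 180° − θ = 92.2640°

center=(14.1712,39.8311) T_A=(28.2028,30.3044) T_B=(4.0977,26.1869) sweep=92.2640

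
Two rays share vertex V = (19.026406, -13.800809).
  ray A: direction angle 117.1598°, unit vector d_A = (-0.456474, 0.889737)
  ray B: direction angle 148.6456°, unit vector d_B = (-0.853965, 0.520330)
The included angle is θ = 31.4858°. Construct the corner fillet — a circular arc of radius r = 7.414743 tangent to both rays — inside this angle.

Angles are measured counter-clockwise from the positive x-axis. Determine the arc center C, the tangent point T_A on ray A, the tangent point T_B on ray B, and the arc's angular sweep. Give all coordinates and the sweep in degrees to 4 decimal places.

bisector direction at 132.9027° = (-0.680755,0.732511)
center distance |VC| = r/sin(θ/2) = 7.414743/sin(15.7429°) = 27.328287
C = V + |VC|·bis = (0.4225,6.2175)
T_A = V + ((C−V)·d_A)·d_A = V + 26.3032·d_A = (7.0197,9.6021)
T_B = V + ((C−V)·d_B)·d_B = V + 26.3032·d_B = (-3.4356,-0.1145)
sweep = 180° − θ = 148.5142°

center=(0.4225,6.2175) T_A=(7.0197,9.6021) T_B=(-3.4356,-0.1145) sweep=148.5142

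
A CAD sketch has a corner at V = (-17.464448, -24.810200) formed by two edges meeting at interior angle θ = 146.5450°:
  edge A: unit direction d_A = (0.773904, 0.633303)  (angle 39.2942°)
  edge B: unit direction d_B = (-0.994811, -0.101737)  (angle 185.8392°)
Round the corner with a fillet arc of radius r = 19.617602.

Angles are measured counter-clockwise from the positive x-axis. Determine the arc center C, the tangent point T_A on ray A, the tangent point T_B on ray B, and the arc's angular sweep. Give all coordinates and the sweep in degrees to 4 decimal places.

center=(-25.3255,-5.8942) T_A=(-12.9016,-21.0764) T_B=(-23.3297,-25.4100) sweep=33.4550

bisector direction at 112.5667° = (-0.383759,0.923433)
center distance |VC| = r/sin(θ/2) = 19.617602/sin(73.2725°) = 20.484411
C = V + |VC|·bis = (-25.3255,-5.8942)
T_A = V + ((C−V)·d_A)·d_A = V + 5.8958·d_A = (-12.9016,-21.0764)
T_B = V + ((C−V)·d_B)·d_B = V + 5.8958·d_B = (-23.3297,-25.4100)
sweep = 180° − θ = 33.4550°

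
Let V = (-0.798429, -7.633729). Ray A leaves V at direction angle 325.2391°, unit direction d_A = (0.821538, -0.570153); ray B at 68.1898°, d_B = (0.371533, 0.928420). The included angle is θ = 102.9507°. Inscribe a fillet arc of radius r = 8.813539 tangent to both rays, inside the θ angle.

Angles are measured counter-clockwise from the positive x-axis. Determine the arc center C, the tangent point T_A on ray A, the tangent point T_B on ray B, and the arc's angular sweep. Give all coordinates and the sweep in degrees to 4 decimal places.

center=(9.9912,-4.3937) T_A=(4.9661,-11.6344) T_B=(1.8085,-1.1192) sweep=77.0493

bisector direction at 16.7144° = (0.957750,0.287602)
center distance |VC| = r/sin(θ/2) = 8.813539/sin(51.4753°) = 11.265608
C = V + |VC|·bis = (9.9912,-4.3937)
T_A = V + ((C−V)·d_A)·d_A = V + 7.0168·d_A = (4.9661,-11.6344)
T_B = V + ((C−V)·d_B)·d_B = V + 7.0168·d_B = (1.8085,-1.1192)
sweep = 180° − θ = 77.0493°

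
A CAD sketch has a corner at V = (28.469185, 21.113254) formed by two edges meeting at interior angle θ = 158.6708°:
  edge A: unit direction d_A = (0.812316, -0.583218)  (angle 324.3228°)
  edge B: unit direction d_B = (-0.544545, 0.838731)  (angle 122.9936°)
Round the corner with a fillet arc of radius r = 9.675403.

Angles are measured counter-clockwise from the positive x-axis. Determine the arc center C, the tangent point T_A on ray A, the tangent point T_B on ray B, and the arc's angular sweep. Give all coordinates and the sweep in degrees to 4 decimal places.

center=(35.5921,27.9101) T_A=(29.9492,20.0506) T_B=(27.4770,22.6414) sweep=21.3292

bisector direction at 43.6582° = (0.723471,0.690355)
center distance |VC| = r/sin(θ/2) = 9.675403/sin(79.3354°) = 9.845460
C = V + |VC|·bis = (35.5921,27.9101)
T_A = V + ((C−V)·d_A)·d_A = V + 1.8220·d_A = (29.9492,20.0506)
T_B = V + ((C−V)·d_B)·d_B = V + 1.8220·d_B = (27.4770,22.6414)
sweep = 180° − θ = 21.3292°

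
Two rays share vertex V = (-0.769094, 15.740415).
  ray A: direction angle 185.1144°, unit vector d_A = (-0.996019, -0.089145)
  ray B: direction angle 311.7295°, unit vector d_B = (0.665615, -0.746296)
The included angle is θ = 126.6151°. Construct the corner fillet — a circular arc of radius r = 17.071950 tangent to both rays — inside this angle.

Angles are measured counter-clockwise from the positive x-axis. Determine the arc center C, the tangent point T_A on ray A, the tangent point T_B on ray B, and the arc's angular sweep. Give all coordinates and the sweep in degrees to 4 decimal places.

center=(-7.7965,-2.0287) T_A=(-9.3184,14.9752) T_B=(4.9442,9.3346) sweep=53.3849

bisector direction at 248.4219° = (-0.367768,-0.929917)
center distance |VC| = r/sin(θ/2) = 17.071950/sin(63.3075°) = 19.108312
C = V + |VC|·bis = (-7.7965,-2.0287)
T_A = V + ((C−V)·d_A)·d_A = V + 8.5835·d_A = (-9.3184,14.9752)
T_B = V + ((C−V)·d_B)·d_B = V + 8.5835·d_B = (4.9442,9.3346)
sweep = 180° − θ = 53.3849°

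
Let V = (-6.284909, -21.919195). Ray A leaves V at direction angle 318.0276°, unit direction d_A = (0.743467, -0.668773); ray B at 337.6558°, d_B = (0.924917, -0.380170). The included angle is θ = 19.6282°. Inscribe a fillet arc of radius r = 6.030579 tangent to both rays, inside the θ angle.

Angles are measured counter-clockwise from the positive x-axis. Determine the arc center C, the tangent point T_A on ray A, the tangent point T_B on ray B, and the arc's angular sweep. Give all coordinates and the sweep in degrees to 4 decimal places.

bisector direction at 327.8417° = (0.846581,-0.532260)
center distance |VC| = r/sin(θ/2) = 6.030579/sin(9.8141°) = 35.379926
C = V + |VC|·bis = (23.6671,-40.7505)
T_A = V + ((C−V)·d_A)·d_A = V + 34.8622·d_A = (19.6340,-45.2341)
T_B = V + ((C−V)·d_B)·d_B = V + 34.8622·d_B = (25.9597,-35.1727)
sweep = 180° − θ = 160.3718°

center=(23.6671,-40.7505) T_A=(19.6340,-45.2341) T_B=(25.9597,-35.1727) sweep=160.3718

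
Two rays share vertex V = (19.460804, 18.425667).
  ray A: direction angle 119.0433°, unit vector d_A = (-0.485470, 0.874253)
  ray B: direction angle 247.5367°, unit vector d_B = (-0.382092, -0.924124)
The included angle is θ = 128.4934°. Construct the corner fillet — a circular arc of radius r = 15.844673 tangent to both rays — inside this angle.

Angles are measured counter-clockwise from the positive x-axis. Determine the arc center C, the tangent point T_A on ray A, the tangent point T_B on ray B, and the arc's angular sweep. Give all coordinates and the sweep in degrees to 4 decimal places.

center=(1.8978,17.4161) T_A=(15.7500,25.1082) T_B=(16.5402,11.3619) sweep=51.5066

bisector direction at 183.2900° = (-0.998352,-0.057390)
center distance |VC| = r/sin(θ/2) = 15.844673/sin(64.2467°) = 17.592033
C = V + |VC|·bis = (1.8978,17.4161)
T_A = V + ((C−V)·d_A)·d_A = V + 7.6437·d_A = (15.7500,25.1082)
T_B = V + ((C−V)·d_B)·d_B = V + 7.6437·d_B = (16.5402,11.3619)
sweep = 180° − θ = 51.5066°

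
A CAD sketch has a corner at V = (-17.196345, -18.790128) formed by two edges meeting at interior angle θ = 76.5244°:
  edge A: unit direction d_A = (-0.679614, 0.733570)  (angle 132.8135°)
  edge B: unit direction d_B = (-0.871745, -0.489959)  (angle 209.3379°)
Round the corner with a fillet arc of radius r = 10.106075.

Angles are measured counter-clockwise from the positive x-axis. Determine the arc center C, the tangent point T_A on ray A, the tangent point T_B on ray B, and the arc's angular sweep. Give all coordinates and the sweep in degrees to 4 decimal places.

center=(-33.3184,-16.2585) T_A=(-25.9048,-9.3903) T_B=(-28.3668,-25.0684) sweep=103.4756

bisector direction at 171.0757° = (-0.987894,0.155129)
center distance |VC| = r/sin(θ/2) = 10.106075/sin(38.2622°) = 16.319569
C = V + |VC|·bis = (-33.3184,-16.2585)
T_A = V + ((C−V)·d_A)·d_A = V + 12.8139·d_A = (-25.9048,-9.3903)
T_B = V + ((C−V)·d_B)·d_B = V + 12.8139·d_B = (-28.3668,-25.0684)
sweep = 180° − θ = 103.4756°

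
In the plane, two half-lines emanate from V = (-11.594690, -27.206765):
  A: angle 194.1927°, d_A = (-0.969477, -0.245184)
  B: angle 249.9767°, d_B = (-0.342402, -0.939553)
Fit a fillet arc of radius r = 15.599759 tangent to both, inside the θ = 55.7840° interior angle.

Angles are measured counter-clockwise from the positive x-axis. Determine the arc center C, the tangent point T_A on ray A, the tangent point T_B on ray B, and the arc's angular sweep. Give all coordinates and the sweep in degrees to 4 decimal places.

bisector direction at 222.0847° = (-0.742155,-0.670228)
center distance |VC| = r/sin(θ/2) = 15.599759/sin(27.8920°) = 33.346612
C = V + |VC|·bis = (-36.3430,-49.5566)
T_A = V + ((C−V)·d_A)·d_A = V + 29.4728·d_A = (-40.1678,-34.4330)
T_B = V + ((C−V)·d_B)·d_B = V + 29.4728·d_B = (-21.6862,-54.8980)
sweep = 180° − θ = 124.2160°

center=(-36.3430,-49.5566) T_A=(-40.1678,-34.4330) T_B=(-21.6862,-54.8980) sweep=124.2160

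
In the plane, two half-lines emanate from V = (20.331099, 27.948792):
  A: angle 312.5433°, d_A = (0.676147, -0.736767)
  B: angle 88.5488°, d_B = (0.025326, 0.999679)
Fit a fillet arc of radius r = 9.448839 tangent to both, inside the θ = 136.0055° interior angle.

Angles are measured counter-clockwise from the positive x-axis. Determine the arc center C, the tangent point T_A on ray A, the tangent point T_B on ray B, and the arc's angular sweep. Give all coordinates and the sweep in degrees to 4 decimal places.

center=(29.8736,31.5253) T_A=(22.9120,25.1365) T_B=(20.4278,31.7646) sweep=43.9945

bisector direction at 20.5460° = (0.936390,0.350960)
center distance |VC| = r/sin(θ/2) = 9.448839/sin(68.0028°) = 10.190704
C = V + |VC|·bis = (29.8736,31.5253)
T_A = V + ((C−V)·d_A)·d_A = V + 3.8171·d_A = (22.9120,25.1365)
T_B = V + ((C−V)·d_B)·d_B = V + 3.8171·d_B = (20.4278,31.7646)
sweep = 180° − θ = 43.9945°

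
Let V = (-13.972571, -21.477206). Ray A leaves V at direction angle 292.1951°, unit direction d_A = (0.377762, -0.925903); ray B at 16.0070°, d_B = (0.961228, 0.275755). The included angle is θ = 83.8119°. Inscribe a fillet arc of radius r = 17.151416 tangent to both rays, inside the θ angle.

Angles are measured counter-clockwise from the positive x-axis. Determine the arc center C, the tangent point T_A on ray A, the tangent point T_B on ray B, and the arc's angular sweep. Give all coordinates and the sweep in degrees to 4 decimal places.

center=(9.1276,-32.6935) T_A=(-6.7530,-39.1727) T_B=(4.3980,-16.2071) sweep=96.1881

bisector direction at 334.1010° = (0.899566,-0.436785)
center distance |VC| = r/sin(θ/2) = 17.151416/sin(41.9059°) = 25.679238
C = V + |VC|·bis = (9.1276,-32.6935)
T_A = V + ((C−V)·d_A)·d_A = V + 19.1116·d_A = (-6.7530,-39.1727)
T_B = V + ((C−V)·d_B)·d_B = V + 19.1116·d_B = (4.3980,-16.2071)
sweep = 180° − θ = 96.1881°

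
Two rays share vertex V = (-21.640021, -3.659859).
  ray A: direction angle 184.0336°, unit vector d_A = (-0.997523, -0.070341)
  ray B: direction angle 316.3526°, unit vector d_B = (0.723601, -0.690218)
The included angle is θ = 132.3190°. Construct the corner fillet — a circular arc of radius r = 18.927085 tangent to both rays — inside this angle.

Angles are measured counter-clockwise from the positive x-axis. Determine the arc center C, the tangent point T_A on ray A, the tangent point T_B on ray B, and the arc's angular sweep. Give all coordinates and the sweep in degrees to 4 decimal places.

center=(-28.6518,-23.1284) T_A=(-29.9831,-4.2482) T_B=(-15.5879,-9.4327) sweep=47.6810

bisector direction at 250.1931° = (-0.338851,-0.940840)
center distance |VC| = r/sin(θ/2) = 18.927085/sin(66.1595°) = 20.692707
C = V + |VC|·bis = (-28.6518,-23.1284)
T_A = V + ((C−V)·d_A)·d_A = V + 8.3638·d_A = (-29.9831,-4.2482)
T_B = V + ((C−V)·d_B)·d_B = V + 8.3638·d_B = (-15.5879,-9.4327)
sweep = 180° − θ = 47.6810°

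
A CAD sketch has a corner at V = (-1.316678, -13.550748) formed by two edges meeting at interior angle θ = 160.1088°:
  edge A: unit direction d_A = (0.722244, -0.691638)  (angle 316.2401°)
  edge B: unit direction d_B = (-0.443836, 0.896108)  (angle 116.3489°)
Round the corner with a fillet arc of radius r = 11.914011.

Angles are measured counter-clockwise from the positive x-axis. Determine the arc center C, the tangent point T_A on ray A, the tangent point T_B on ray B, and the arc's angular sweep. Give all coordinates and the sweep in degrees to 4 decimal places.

bisector direction at 36.2945° = (0.805985,0.591936)
center distance |VC| = r/sin(θ/2) = 11.914011/sin(80.0544°) = 12.095784
C = V + |VC|·bis = (8.4323,-6.3908)
T_A = V + ((C−V)·d_A)·d_A = V + 2.0891·d_A = (0.1922,-14.9956)
T_B = V + ((C−V)·d_B)·d_B = V + 2.0891·d_B = (-2.2439,-11.6787)
sweep = 180° − θ = 19.8912°

center=(8.4323,-6.3908) T_A=(0.1922,-14.9956) T_B=(-2.2439,-11.6787) sweep=19.8912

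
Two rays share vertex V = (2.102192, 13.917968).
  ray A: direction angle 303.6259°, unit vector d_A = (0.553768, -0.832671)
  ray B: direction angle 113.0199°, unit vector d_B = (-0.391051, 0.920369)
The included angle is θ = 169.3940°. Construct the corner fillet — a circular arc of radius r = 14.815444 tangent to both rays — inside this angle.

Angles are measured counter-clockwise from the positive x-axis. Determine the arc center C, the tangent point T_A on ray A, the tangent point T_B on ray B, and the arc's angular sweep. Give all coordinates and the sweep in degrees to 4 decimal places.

bisector direction at 28.3229° = (0.880288,0.474440)
center distance |VC| = r/sin(θ/2) = 14.815444/sin(84.6970°) = 14.879129
C = V + |VC|·bis = (15.2001,20.9772)
T_A = V + ((C−V)·d_A)·d_A = V + 1.3752·d_A = (2.8637,12.7729)
T_B = V + ((C−V)·d_B)·d_B = V + 1.3752·d_B = (1.5644,15.1836)
sweep = 180° − θ = 10.6060°

center=(15.2001,20.9772) T_A=(2.8637,12.7729) T_B=(1.5644,15.1836) sweep=10.6060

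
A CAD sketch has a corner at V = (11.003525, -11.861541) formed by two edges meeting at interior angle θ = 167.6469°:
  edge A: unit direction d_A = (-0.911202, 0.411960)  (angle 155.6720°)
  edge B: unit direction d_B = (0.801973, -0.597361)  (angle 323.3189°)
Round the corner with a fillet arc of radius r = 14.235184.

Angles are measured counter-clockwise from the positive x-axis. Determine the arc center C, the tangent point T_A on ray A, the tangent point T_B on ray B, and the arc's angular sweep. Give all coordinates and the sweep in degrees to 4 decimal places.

bisector direction at 239.4954° = (-0.507607,-0.861589)
center distance |VC| = r/sin(θ/2) = 14.235184/sin(83.8234°) = 14.318301
C = V + |VC|·bis = (3.7355,-24.1980)
T_A = V + ((C−V)·d_A)·d_A = V + 1.5405·d_A = (9.5998,-11.2269)
T_B = V + ((C−V)·d_B)·d_B = V + 1.5405·d_B = (12.2390,-12.7818)
sweep = 180° − θ = 12.3531°

center=(3.7355,-24.1980) T_A=(9.5998,-11.2269) T_B=(12.2390,-12.7818) sweep=12.3531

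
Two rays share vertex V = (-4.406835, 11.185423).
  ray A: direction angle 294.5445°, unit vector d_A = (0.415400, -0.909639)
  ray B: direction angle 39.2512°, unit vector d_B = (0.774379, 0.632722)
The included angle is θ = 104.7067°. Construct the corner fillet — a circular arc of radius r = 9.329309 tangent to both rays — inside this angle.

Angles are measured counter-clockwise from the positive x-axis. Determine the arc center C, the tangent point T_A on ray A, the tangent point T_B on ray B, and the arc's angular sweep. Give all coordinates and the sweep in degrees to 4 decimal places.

bisector direction at 346.8979° = (0.973967,-0.226688)
center distance |VC| = r/sin(θ/2) = 9.329309/sin(52.3533°) = 11.782516
C = V + |VC|·bis = (7.0690,8.5145)
T_A = V + ((C−V)·d_A)·d_A = V + 7.1966·d_A = (-1.4174,4.6391)
T_B = V + ((C−V)·d_B)·d_B = V + 7.1966·d_B = (1.1661,15.7389)
sweep = 180° − θ = 75.2933°

center=(7.0690,8.5145) T_A=(-1.4174,4.6391) T_B=(1.1661,15.7389) sweep=75.2933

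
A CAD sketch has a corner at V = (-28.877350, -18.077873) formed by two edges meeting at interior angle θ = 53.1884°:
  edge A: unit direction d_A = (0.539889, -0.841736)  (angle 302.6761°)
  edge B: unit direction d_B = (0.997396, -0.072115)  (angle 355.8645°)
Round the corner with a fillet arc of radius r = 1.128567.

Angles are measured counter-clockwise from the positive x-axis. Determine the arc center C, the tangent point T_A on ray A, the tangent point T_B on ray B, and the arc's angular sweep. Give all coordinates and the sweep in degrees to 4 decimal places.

center=(-26.7103,-19.3661) T_A=(-27.6603,-19.9754) T_B=(-26.6290,-18.2404) sweep=126.8116

bisector direction at 329.2703° = (0.859588,-0.510989)
center distance |VC| = r/sin(θ/2) = 1.128567/sin(26.5942°) = 2.520988
C = V + |VC|·bis = (-26.7103,-19.3661)
T_A = V + ((C−V)·d_A)·d_A = V + 2.2543·d_A = (-27.6603,-19.9754)
T_B = V + ((C−V)·d_B)·d_B = V + 2.2543·d_B = (-26.6290,-18.2404)
sweep = 180° − θ = 126.8116°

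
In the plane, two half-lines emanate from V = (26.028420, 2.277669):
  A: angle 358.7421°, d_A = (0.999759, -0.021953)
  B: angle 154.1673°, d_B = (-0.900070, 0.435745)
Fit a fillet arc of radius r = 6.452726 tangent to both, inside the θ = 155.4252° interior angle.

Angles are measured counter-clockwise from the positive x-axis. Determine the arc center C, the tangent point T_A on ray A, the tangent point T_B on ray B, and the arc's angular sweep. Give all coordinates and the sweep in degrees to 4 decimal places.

center=(27.5752,8.6980) T_A=(27.4335,2.2468) T_B=(24.7634,2.8901) sweep=24.5748

bisector direction at 76.4547° = (0.234214,0.972185)
center distance |VC| = r/sin(θ/2) = 6.452726/sin(77.7126°) = 6.604008
C = V + |VC|·bis = (27.5752,8.6980)
T_A = V + ((C−V)·d_A)·d_A = V + 1.4054·d_A = (27.4335,2.2468)
T_B = V + ((C−V)·d_B)·d_B = V + 1.4054·d_B = (24.7634,2.8901)
sweep = 180° − θ = 24.5748°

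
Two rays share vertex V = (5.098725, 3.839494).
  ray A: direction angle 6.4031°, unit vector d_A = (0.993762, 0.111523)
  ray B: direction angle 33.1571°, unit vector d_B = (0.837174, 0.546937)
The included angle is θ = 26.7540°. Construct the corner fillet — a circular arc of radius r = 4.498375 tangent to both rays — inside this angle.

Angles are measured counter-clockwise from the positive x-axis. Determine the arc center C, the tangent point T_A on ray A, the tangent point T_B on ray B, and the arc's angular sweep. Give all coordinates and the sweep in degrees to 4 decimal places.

center=(23.3949,10.4194) T_A=(23.8966,5.9490) T_B=(20.9346,14.1853) sweep=153.2460

bisector direction at 19.7801° = (0.940998,0.338411)
center distance |VC| = r/sin(θ/2) = 4.498375/sin(13.3770°) = 19.443403
C = V + |VC|·bis = (23.3949,10.4194)
T_A = V + ((C−V)·d_A)·d_A = V + 18.9159·d_A = (23.8966,5.9490)
T_B = V + ((C−V)·d_B)·d_B = V + 18.9159·d_B = (20.9346,14.1853)
sweep = 180° − θ = 153.2460°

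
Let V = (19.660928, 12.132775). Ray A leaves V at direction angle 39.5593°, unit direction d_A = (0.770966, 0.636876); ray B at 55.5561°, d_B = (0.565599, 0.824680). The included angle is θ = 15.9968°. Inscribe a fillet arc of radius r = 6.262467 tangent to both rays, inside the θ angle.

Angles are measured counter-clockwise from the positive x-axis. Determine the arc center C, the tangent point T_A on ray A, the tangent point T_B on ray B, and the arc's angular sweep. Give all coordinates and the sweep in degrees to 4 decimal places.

bisector direction at 47.5577° = (0.674847,0.737957)
center distance |VC| = r/sin(θ/2) = 6.262467/sin(7.9984°) = 45.006625
C = V + |VC|·bis = (50.0335,45.3457)
T_A = V + ((C−V)·d_A)·d_A = V + 44.5688·d_A = (54.0219,40.5176)
T_B = V + ((C−V)·d_B)·d_B = V + 44.5688·d_B = (44.8690,48.8878)
sweep = 180° − θ = 164.0032°

center=(50.0335,45.3457) T_A=(54.0219,40.5176) T_B=(44.8690,48.8878) sweep=164.0032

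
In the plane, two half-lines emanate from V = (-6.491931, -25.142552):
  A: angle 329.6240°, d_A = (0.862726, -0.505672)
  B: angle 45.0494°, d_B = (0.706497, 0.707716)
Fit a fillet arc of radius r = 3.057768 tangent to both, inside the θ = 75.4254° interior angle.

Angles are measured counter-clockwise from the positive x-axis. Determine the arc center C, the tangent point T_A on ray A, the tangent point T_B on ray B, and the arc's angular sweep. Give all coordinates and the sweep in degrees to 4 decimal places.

center=(-1.5341,-24.5042) T_A=(-3.0803,-27.1422) T_B=(-3.6981,-22.3439) sweep=104.5746

bisector direction at 7.3367° = (0.991813,0.127700)
center distance |VC| = r/sin(θ/2) = 3.057768/sin(37.7127°) = 4.998784
C = V + |VC|·bis = (-1.5341,-24.5042)
T_A = V + ((C−V)·d_A)·d_A = V + 3.9545·d_A = (-3.0803,-27.1422)
T_B = V + ((C−V)·d_B)·d_B = V + 3.9545·d_B = (-3.6981,-22.3439)
sweep = 180° − θ = 104.5746°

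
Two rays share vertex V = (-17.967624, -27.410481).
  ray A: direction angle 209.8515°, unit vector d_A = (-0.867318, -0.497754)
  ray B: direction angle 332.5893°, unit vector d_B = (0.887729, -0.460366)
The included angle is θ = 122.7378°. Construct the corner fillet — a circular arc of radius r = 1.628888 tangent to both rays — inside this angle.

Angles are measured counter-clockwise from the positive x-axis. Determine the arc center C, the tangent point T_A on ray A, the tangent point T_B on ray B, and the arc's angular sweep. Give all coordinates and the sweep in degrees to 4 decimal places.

center=(-17.9281,-29.2659) T_A=(-18.7389,-27.8531) T_B=(-17.1782,-27.8199) sweep=57.2622

bisector direction at 271.2204° = (0.021298,-0.999773)
center distance |VC| = r/sin(θ/2) = 1.628888/sin(61.3689°) = 1.855811
C = V + |VC|·bis = (-17.9281,-29.2659)
T_A = V + ((C−V)·d_A)·d_A = V + 0.8892·d_A = (-18.7389,-27.8531)
T_B = V + ((C−V)·d_B)·d_B = V + 0.8892·d_B = (-17.1782,-27.8199)
sweep = 180° − θ = 57.2622°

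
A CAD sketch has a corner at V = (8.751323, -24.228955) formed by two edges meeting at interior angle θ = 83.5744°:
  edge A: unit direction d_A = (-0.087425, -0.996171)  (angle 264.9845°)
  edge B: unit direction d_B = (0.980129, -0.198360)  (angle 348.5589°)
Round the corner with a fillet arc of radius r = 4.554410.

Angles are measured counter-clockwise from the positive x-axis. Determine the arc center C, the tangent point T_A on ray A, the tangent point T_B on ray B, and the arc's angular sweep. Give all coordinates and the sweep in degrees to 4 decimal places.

bisector direction at 306.7717° = (0.598628,-0.801027)
center distance |VC| = r/sin(θ/2) = 4.554410/sin(41.7872°) = 6.834698
C = V + |VC|·bis = (12.8428,-29.7037)
T_A = V + ((C−V)·d_A)·d_A = V + 5.0961·d_A = (8.3058,-29.3056)
T_B = V + ((C−V)·d_B)·d_B = V + 5.0961·d_B = (13.7462,-25.2398)
sweep = 180° − θ = 96.4256°

center=(12.8428,-29.7037) T_A=(8.3058,-29.3056) T_B=(13.7462,-25.2398) sweep=96.4256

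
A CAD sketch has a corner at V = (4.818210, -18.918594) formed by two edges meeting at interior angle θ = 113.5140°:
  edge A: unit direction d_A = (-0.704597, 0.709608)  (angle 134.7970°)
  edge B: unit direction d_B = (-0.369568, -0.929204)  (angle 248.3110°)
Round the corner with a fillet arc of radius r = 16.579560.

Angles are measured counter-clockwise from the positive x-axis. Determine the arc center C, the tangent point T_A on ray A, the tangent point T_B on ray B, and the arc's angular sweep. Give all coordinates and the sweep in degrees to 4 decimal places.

bisector direction at 191.5540° = (-0.979736,-0.200291)
center distance |VC| = r/sin(θ/2) = 16.579560/sin(56.7570°) = 19.823636
C = V + |VC|·bis = (-14.6037,-22.8891)
T_A = V + ((C−V)·d_A)·d_A = V + 10.8671·d_A = (-2.8387,-11.2072)
T_B = V + ((C−V)·d_B)·d_B = V + 10.8671·d_B = (0.8021,-29.0164)
sweep = 180° − θ = 66.4860°

center=(-14.6037,-22.8891) T_A=(-2.8387,-11.2072) T_B=(0.8021,-29.0164) sweep=66.4860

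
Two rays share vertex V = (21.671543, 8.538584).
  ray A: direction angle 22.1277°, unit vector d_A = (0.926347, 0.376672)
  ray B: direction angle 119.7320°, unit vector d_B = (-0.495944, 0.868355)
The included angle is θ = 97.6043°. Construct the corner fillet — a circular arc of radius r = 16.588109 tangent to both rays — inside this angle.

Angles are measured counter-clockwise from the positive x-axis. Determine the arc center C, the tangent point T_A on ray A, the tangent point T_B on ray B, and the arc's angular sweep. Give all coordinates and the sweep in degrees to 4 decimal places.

bisector direction at 70.9299° = (0.326726,0.945119)
center distance |VC| = r/sin(θ/2) = 16.588109/sin(48.8021°) = 22.045767
C = V + |VC|·bis = (28.8745,29.3745)
T_A = V + ((C−V)·d_A)·d_A = V + 14.5207·d_A = (35.1227,14.0081)
T_B = V + ((C−V)·d_B)·d_B = V + 14.5207·d_B = (14.4701,21.1477)
sweep = 180° − θ = 82.3957°

center=(28.8745,29.3745) T_A=(35.1227,14.0081) T_B=(14.4701,21.1477) sweep=82.3957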